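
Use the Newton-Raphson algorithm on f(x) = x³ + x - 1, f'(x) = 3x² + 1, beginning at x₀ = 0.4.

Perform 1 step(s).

f(x) = x³ + x - 1
f'(x) = 3x² + 1
x₀ = 0.4

Newton-Raphson formula: x_{n+1} = x_n - f(x_n)/f'(x_n)

Iteration 1:
  f(0.400000) = -0.536000
  f'(0.400000) = 1.480000
  x_1 = 0.400000 - (-0.536000)/1.480000 = 0.762162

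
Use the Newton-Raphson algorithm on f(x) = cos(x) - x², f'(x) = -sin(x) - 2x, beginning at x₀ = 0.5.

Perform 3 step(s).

f(x) = cos(x) - x²
f'(x) = -sin(x) - 2x
x₀ = 0.5

Newton-Raphson formula: x_{n+1} = x_n - f(x_n)/f'(x_n)

Iteration 1:
  f(0.500000) = 0.627583
  f'(0.500000) = -1.479426
  x_1 = 0.500000 - 0.627583/(-1.479426) = 0.924207
Iteration 2:
  f(0.924207) = -0.251691
  f'(0.924207) = -2.646557
  x_2 = 0.924207 - (-0.251691)/(-2.646557) = 0.829106
Iteration 3:
  f(0.829106) = -0.011881
  f'(0.829106) = -2.395539
  x_3 = 0.829106 - (-0.011881)/(-2.395539) = 0.824146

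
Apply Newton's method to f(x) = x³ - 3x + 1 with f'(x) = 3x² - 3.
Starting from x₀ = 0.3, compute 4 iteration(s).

f(x) = x³ - 3x + 1
f'(x) = 3x² - 3
x₀ = 0.3

Newton-Raphson formula: x_{n+1} = x_n - f(x_n)/f'(x_n)

Iteration 1:
  f(0.300000) = 0.127000
  f'(0.300000) = -2.730000
  x_1 = 0.300000 - 0.127000/(-2.730000) = 0.346520
Iteration 2:
  f(0.346520) = 0.002048
  f'(0.346520) = -2.639771
  x_2 = 0.346520 - 0.002048/(-2.639771) = 0.347296
Iteration 3:
  f(0.347296) = 0.000001
  f'(0.347296) = -2.638156
  x_3 = 0.347296 - 0.000001/(-2.638156) = 0.347296
Iteration 4:
  f(0.347296) = 0.000000
  f'(0.347296) = -2.638156
  x_4 = 0.347296 - 0.000000/(-2.638156) = 0.347296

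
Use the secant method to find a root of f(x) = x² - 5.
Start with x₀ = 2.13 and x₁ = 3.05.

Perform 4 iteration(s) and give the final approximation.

f(x) = x² - 5
x₀ = 2.13, x₁ = 3.05

Secant formula: x_{n+1} = x_n - f(x_n)(x_n - x_{n-1})/(f(x_n) - f(x_{n-1}))

Iteration 1:
  f(2.130000) = -0.463100
  f(3.050000) = 4.302500
  x_2 = 3.050000 - 4.302500×(3.050000 - 2.130000)/(4.302500 - (-0.463100))
       = 2.219402
Iteration 2:
  f(3.050000) = 4.302500
  f(2.219402) = -0.074257
  x_3 = 2.219402 - (-0.074257)×(2.219402 - 3.050000)/(-0.074257 - 4.302500)
       = 2.233494
Iteration 3:
  f(2.219402) = -0.074257
  f(2.233494) = -0.011506
  x_4 = 2.233494 - (-0.011506)×(2.233494 - 2.219402)/(-0.011506 - (-0.074257))
       = 2.236078
Iteration 4:
  f(2.233494) = -0.011506
  f(2.236078) = 0.000043
  x_5 = 2.236078 - 0.000043×(2.236078 - 2.233494)/(0.000043 - (-0.011506))
       = 2.236068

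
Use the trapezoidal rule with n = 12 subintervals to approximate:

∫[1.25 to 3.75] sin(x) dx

f(x) = sin(x)
a = 1.25, b = 3.75, n = 12
h = (b - a)/n = 0.208333

Trapezoidal rule: (h/2)[f(x₀) + 2f(x₁) + 2f(x₂) + ... + f(xₙ)]

x_0 = 1.2500, f(x_0) = 0.948985, coefficient = 1
x_1 = 1.4583, f(x_1) = 0.993683, coefficient = 2
x_2 = 1.6667, f(x_2) = 0.995408, coefficient = 2
x_3 = 1.8750, f(x_3) = 0.954086, coefficient = 2
x_4 = 2.0833, f(x_4) = 0.871503, coefficient = 2
x_5 = 2.2917, f(x_5) = 0.751232, coefficient = 2
x_6 = 2.5000, f(x_6) = 0.598472, coefficient = 2
x_7 = 2.7083, f(x_7) = 0.419831, coefficient = 2
x_8 = 2.9167, f(x_8) = 0.223034, coefficient = 2
x_9 = 3.1250, f(x_9) = 0.016592, coefficient = 2
x_10 = 3.3333, f(x_10) = -0.190568, coefficient = 2
x_11 = 3.5417, f(x_11) = -0.389487, coefficient = 2
x_12 = 3.7500, f(x_12) = -0.571561, coefficient = 1

I ≈ (0.208333/2) × 10.864996 = 1.131770
Exact value: 1.135882
Error: 0.004111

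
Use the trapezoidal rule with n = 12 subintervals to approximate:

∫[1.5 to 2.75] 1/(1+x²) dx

f(x) = 1/(1+x²)
a = 1.5, b = 2.75, n = 12
h = (b - a)/n = 0.104167

Trapezoidal rule: (h/2)[f(x₀) + 2f(x₁) + 2f(x₂) + ... + f(xₙ)]

x_0 = 1.5000, f(x_0) = 0.307692, coefficient = 1
x_1 = 1.6042, f(x_1) = 0.279849, coefficient = 2
x_2 = 1.7083, f(x_2) = 0.255206, coefficient = 2
x_3 = 1.8125, f(x_3) = 0.233364, coefficient = 2
x_4 = 1.9167, f(x_4) = 0.213967, coefficient = 2
x_5 = 2.0208, f(x_5) = 0.196705, coefficient = 2
x_6 = 2.1250, f(x_6) = 0.181303, coefficient = 2
x_7 = 2.2292, f(x_7) = 0.167527, coefficient = 2
x_8 = 2.3333, f(x_8) = 0.155172, coefficient = 2
x_9 = 2.4375, f(x_9) = 0.144063, coefficient = 2
x_10 = 2.5417, f(x_10) = 0.134047, coefficient = 2
x_11 = 2.6458, f(x_11) = 0.124993, coefficient = 2
x_12 = 2.7500, f(x_12) = 0.116788, coefficient = 1

I ≈ (0.104167/2) × 4.596874 = 0.239421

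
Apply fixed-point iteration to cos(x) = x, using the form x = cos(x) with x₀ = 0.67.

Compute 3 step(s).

Equation: cos(x) = x
Fixed-point form: x = cos(x)
x₀ = 0.67

x_1 = g(0.670000) = 0.783822
x_2 = g(0.783822) = 0.708221
x_3 = g(0.708221) = 0.759521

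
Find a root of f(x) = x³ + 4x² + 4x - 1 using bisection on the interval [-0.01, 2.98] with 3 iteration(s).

f(x) = x³ + 4x² + 4x - 1
Initial interval: [-0.01, 2.98]

Iteration 1:
  c_1 = (-0.010000 + 2.980000)/2 = 1.485000
  f(c_1) = f(1.485000) = 17.035659
  f(a) × f(c) < 0, new interval: [-0.010000, 1.485000]
Iteration 2:
  c_2 = (-0.010000 + 1.485000)/2 = 0.737500
  f(c_2) = f(0.737500) = 4.526756
  f(a) × f(c) < 0, new interval: [-0.010000, 0.737500]
Iteration 3:
  c_3 = (-0.010000 + 0.737500)/2 = 0.363750
  f(c_3) = f(0.363750) = 1.032385
  f(a) × f(c) < 0, new interval: [-0.010000, 0.363750]

After 3 iteration(s), the approximation is c_3 = 0.363750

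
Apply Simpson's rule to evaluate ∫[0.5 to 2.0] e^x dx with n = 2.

f(x) = e^x
a = 0.5, b = 2.0, n = 2
h = (b - a)/n = 0.750000

Simpson's rule: (h/3)[f(x₀) + 4f(x₁) + 2f(x₂) + ... + f(xₙ)]

x_0 = 0.5000, f(x_0) = 1.648721, coefficient = 1
x_1 = 1.2500, f(x_1) = 3.490343, coefficient = 4
x_2 = 2.0000, f(x_2) = 7.389056, coefficient = 1

I ≈ (0.750000/3) × 22.999149 = 5.749787
Exact value: 5.740335
Error: 0.009452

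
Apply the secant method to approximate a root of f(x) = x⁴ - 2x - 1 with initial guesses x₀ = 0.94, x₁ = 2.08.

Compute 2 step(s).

f(x) = x⁴ - 2x - 1
x₀ = 0.94, x₁ = 2.08

Secant formula: x_{n+1} = x_n - f(x_n)(x_n - x_{n-1})/(f(x_n) - f(x_{n-1}))

Iteration 1:
  f(0.940000) = -2.099251
  f(2.080000) = 13.557737
  x_2 = 2.080000 - 13.557737×(2.080000 - 0.940000)/(13.557737 - (-2.099251))
       = 1.092848
Iteration 2:
  f(2.080000) = 13.557737
  f(1.092848) = -1.759302
  x_3 = 1.092848 - (-1.759302)×(1.092848 - 2.080000)/(-1.759302 - 13.557737)
       = 1.206232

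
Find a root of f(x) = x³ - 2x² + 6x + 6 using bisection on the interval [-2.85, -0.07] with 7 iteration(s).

f(x) = x³ - 2x² + 6x + 6
Initial interval: [-2.85, -0.07]

Iteration 1:
  c_1 = (-2.850000 + (-0.070000))/2 = -1.460000
  f(c_1) = f(-1.460000) = -10.135336
  f(a) × f(c) ≥ 0, new interval: [-1.460000, -0.070000]
Iteration 2:
  c_2 = (-1.460000 + (-0.070000))/2 = -0.765000
  f(c_2) = f(-0.765000) = -0.208147
  f(a) × f(c) ≥ 0, new interval: [-0.765000, -0.070000]
Iteration 3:
  c_3 = (-0.765000 + (-0.070000))/2 = -0.417500
  f(c_3) = f(-0.417500) = 3.073615
  f(a) × f(c) < 0, new interval: [-0.765000, -0.417500]
Iteration 4:
  c_4 = (-0.765000 + (-0.417500))/2 = -0.591250
  f(c_4) = f(-0.591250) = 1.546660
  f(a) × f(c) < 0, new interval: [-0.765000, -0.591250]
Iteration 5:
  c_5 = (-0.765000 + (-0.591250))/2 = -0.678125
  f(c_5) = f(-0.678125) = 0.699705
  f(a) × f(c) < 0, new interval: [-0.765000, -0.678125]
Iteration 6:
  c_6 = (-0.765000 + (-0.678125))/2 = -0.721563
  f(c_6) = f(-0.721563) = 0.253637
  f(a) × f(c) < 0, new interval: [-0.765000, -0.721563]
Iteration 7:
  c_7 = (-0.765000 + (-0.721563))/2 = -0.743281
  f(c_7) = f(-0.743281) = 0.024740
  f(a) × f(c) < 0, new interval: [-0.765000, -0.743281]

After 7 iteration(s), the approximation is c_7 = -0.743281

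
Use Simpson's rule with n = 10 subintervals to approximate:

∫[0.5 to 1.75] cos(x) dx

f(x) = cos(x)
a = 0.5, b = 1.75, n = 10
h = (b - a)/n = 0.125000

Simpson's rule: (h/3)[f(x₀) + 4f(x₁) + 2f(x₂) + ... + f(xₙ)]

x_0 = 0.5000, f(x_0) = 0.877583, coefficient = 1
x_1 = 0.6250, f(x_1) = 0.810963, coefficient = 4
x_2 = 0.7500, f(x_2) = 0.731689, coefficient = 2
x_3 = 0.8750, f(x_3) = 0.640997, coefficient = 4
x_4 = 1.0000, f(x_4) = 0.540302, coefficient = 2
x_5 = 1.1250, f(x_5) = 0.431177, coefficient = 4
x_6 = 1.2500, f(x_6) = 0.315322, coefficient = 2
x_7 = 1.3750, f(x_7) = 0.194548, coefficient = 4
x_8 = 1.5000, f(x_8) = 0.070737, coefficient = 2
x_9 = 1.6250, f(x_9) = -0.054177, coefficient = 4
x_10 = 1.7500, f(x_10) = -0.178246, coefficient = 1

I ≈ (0.125000/3) × 12.109466 = 0.504561
Exact value: 0.504560
Error: 0.000001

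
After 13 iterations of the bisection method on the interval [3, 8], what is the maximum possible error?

Bisection error bound: |error| ≤ (b-a)/2^n
|error| ≤ (8 - 3)/2^13 = 5/2^13
|error| ≤ 0.0006103516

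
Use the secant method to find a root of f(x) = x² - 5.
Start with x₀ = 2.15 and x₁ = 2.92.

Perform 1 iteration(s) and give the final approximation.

f(x) = x² - 5
x₀ = 2.15, x₁ = 2.92

Secant formula: x_{n+1} = x_n - f(x_n)(x_n - x_{n-1})/(f(x_n) - f(x_{n-1}))

Iteration 1:
  f(2.150000) = -0.377500
  f(2.920000) = 3.526400
  x_2 = 2.920000 - 3.526400×(2.920000 - 2.150000)/(3.526400 - (-0.377500))
       = 2.224458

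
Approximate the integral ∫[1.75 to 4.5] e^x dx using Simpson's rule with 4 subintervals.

f(x) = e^x
a = 1.75, b = 4.5, n = 4
h = (b - a)/n = 0.687500

Simpson's rule: (h/3)[f(x₀) + 4f(x₁) + 2f(x₂) + ... + f(xₙ)]

x_0 = 1.7500, f(x_0) = 5.754603, coefficient = 1
x_1 = 2.4375, f(x_1) = 11.444394, coefficient = 4
x_2 = 3.1250, f(x_2) = 22.759895, coefficient = 2
x_3 = 3.8125, f(x_3) = 45.263456, coefficient = 4
x_4 = 4.5000, f(x_4) = 90.017131, coefficient = 1

I ≈ (0.687500/3) × 368.122925 = 84.361504
Exact value: 84.262529
Error: 0.098975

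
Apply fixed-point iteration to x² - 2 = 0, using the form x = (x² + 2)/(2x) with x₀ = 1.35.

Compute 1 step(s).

Equation: x² - 2 = 0
Fixed-point form: x = (x² + 2)/(2x)
x₀ = 1.35

x_1 = g(1.350000) = 1.415741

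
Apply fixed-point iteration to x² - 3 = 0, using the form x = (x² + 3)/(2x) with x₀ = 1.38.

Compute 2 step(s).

Equation: x² - 3 = 0
Fixed-point form: x = (x² + 3)/(2x)
x₀ = 1.38

x_1 = g(1.380000) = 1.776957
x_2 = g(1.776957) = 1.732618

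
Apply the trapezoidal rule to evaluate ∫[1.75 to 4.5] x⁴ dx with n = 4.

f(x) = x⁴
a = 1.75, b = 4.5, n = 4
h = (b - a)/n = 0.687500

Trapezoidal rule: (h/2)[f(x₀) + 2f(x₁) + 2f(x₂) + ... + f(xₙ)]

x_0 = 1.7500, f(x_0) = 9.378906, coefficient = 1
x_1 = 2.4375, f(x_1) = 35.300308, coefficient = 2
x_2 = 3.1250, f(x_2) = 95.367432, coefficient = 2
x_3 = 3.8125, f(x_3) = 211.270767, coefficient = 2
x_4 = 4.5000, f(x_4) = 410.062500, coefficient = 1

I ≈ (0.687500/2) × 1103.318420 = 379.265707
Exact value: 365.773633
Error: 13.492074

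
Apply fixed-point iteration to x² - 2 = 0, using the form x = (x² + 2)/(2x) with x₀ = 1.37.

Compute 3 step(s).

Equation: x² - 2 = 0
Fixed-point form: x = (x² + 2)/(2x)
x₀ = 1.37

x_1 = g(1.370000) = 1.414927
x_2 = g(1.414927) = 1.414214
x_3 = g(1.414214) = 1.414214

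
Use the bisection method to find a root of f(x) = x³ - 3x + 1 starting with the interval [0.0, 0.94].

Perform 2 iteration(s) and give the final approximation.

f(x) = x³ - 3x + 1
Initial interval: [0.0, 0.94]

Iteration 1:
  c_1 = (0.000000 + 0.940000)/2 = 0.470000
  f(c_1) = f(0.470000) = -0.306177
  f(a) × f(c) < 0, new interval: [0.000000, 0.470000]
Iteration 2:
  c_2 = (0.000000 + 0.470000)/2 = 0.235000
  f(c_2) = f(0.235000) = 0.307978
  f(a) × f(c) ≥ 0, new interval: [0.235000, 0.470000]

After 2 iteration(s), the approximation is c_2 = 0.235000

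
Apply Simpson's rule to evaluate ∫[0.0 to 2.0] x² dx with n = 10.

f(x) = x²
a = 0.0, b = 2.0, n = 10
h = (b - a)/n = 0.200000

Simpson's rule: (h/3)[f(x₀) + 4f(x₁) + 2f(x₂) + ... + f(xₙ)]

x_0 = 0.0000, f(x_0) = 0.000000, coefficient = 1
x_1 = 0.2000, f(x_1) = 0.040000, coefficient = 4
x_2 = 0.4000, f(x_2) = 0.160000, coefficient = 2
x_3 = 0.6000, f(x_3) = 0.360000, coefficient = 4
x_4 = 0.8000, f(x_4) = 0.640000, coefficient = 2
x_5 = 1.0000, f(x_5) = 1.000000, coefficient = 4
x_6 = 1.2000, f(x_6) = 1.440000, coefficient = 2
x_7 = 1.4000, f(x_7) = 1.960000, coefficient = 4
x_8 = 1.6000, f(x_8) = 2.560000, coefficient = 2
x_9 = 1.8000, f(x_9) = 3.240000, coefficient = 4
x_10 = 2.0000, f(x_10) = 4.000000, coefficient = 1

I ≈ (0.200000/3) × 40.000000 = 2.666667
Exact value: 2.666667
Error: 0.000000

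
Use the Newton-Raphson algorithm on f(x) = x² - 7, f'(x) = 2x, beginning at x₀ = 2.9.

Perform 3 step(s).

f(x) = x² - 7
f'(x) = 2x
x₀ = 2.9

Newton-Raphson formula: x_{n+1} = x_n - f(x_n)/f'(x_n)

Iteration 1:
  f(2.900000) = 1.410000
  f'(2.900000) = 5.800000
  x_1 = 2.900000 - 1.410000/5.800000 = 2.656897
Iteration 2:
  f(2.656897) = 0.059099
  f'(2.656897) = 5.313793
  x_2 = 2.656897 - 0.059099/5.313793 = 2.645775
Iteration 3:
  f(2.645775) = 0.000124
  f'(2.645775) = 5.291549
  x_3 = 2.645775 - 0.000124/5.291549 = 2.645751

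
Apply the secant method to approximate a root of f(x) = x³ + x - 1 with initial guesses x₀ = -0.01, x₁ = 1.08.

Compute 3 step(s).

f(x) = x³ + x - 1
x₀ = -0.01, x₁ = 1.08

Secant formula: x_{n+1} = x_n - f(x_n)(x_n - x_{n-1})/(f(x_n) - f(x_{n-1}))

Iteration 1:
  f(-0.010000) = -1.010001
  f(1.080000) = 1.339712
  x_2 = 1.080000 - 1.339712×(1.080000 - (-0.010000))/(1.339712 - (-1.010001))
       = 0.458526
Iteration 2:
  f(1.080000) = 1.339712
  f(0.458526) = -0.445071
  x_3 = 0.458526 - (-0.445071)×(0.458526 - 1.080000)/(-0.445071 - 1.339712)
       = 0.613503
Iteration 3:
  f(0.458526) = -0.445071
  f(0.613503) = -0.155584
  x_4 = 0.613503 - (-0.155584)×(0.613503 - 0.458526)/(-0.155584 - (-0.445071))
       = 0.696794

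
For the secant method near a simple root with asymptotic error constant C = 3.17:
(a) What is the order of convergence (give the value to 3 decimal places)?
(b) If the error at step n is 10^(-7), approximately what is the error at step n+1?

(a) Secant method has superlinear convergence with order φ = (1+√5)/2 ≈ 1.618.
    This means |e_{n+1}| ≈ C|e_n|^1.618.

(b) With |e_n| = 10^(-7) and C = 3.17:
    |e_{n+1}| ≈ 3.17 × (10^(-7))^1.618 = 3.17 × 10^(-11.33)

(a) ≈ 1.618 (golden ratio); (b) |e_{n+1}| ≈ 1.496e-11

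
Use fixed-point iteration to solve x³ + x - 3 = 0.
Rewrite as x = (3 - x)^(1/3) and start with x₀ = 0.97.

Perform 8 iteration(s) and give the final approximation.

Equation: x³ + x - 3 = 0
Fixed-point form: x = (3 - x)^(1/3)
x₀ = 0.97

x_1 = g(0.970000) = 1.266189
x_2 = g(1.266189) = 1.201344
x_3 = g(1.201344) = 1.216138
x_4 = g(1.216138) = 1.212794
x_5 = g(1.212794) = 1.213551
x_6 = g(1.213551) = 1.213380
x_7 = g(1.213380) = 1.213419
x_8 = g(1.213419) = 1.213410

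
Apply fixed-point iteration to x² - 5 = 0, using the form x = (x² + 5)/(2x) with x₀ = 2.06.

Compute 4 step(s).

Equation: x² - 5 = 0
Fixed-point form: x = (x² + 5)/(2x)
x₀ = 2.06

x_1 = g(2.060000) = 2.243592
x_2 = g(2.243592) = 2.236081
x_3 = g(2.236081) = 2.236068
x_4 = g(2.236068) = 2.236068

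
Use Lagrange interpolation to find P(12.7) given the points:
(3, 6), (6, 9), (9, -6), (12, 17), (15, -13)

Lagrange interpolation formula:
P(x) = Σ yᵢ × Lᵢ(x)
where Lᵢ(x) = Π_{j≠i} (x - xⱼ)/(xᵢ - xⱼ)

L_0(12.7) = (12.7 - 6)/(3 - 6) × (12.7 - 9)/(3 - 9) × (12.7 - 12)/(3 - 12) × (12.7 - 15)/(3 - 15) = -0.020531
L_1(12.7) = (12.7 - 3)/(6 - 3) × (12.7 - 9)/(6 - 9) × (12.7 - 12)/(6 - 12) × (12.7 - 15)/(6 - 15) = 0.118895
L_2(12.7) = (12.7 - 3)/(9 - 3) × (12.7 - 6)/(9 - 6) × (12.7 - 12)/(9 - 12) × (12.7 - 15)/(9 - 15) = -0.322944
L_3(12.7) = (12.7 - 3)/(12 - 3) × (12.7 - 6)/(12 - 6) × (12.7 - 9)/(12 - 9) × (12.7 - 15)/(12 - 15) = 1.137994
L_4(12.7) = (12.7 - 3)/(15 - 3) × (12.7 - 6)/(15 - 6) × (12.7 - 9)/(15 - 9) × (12.7 - 12)/(15 - 12) = 0.086586

P(12.7) = 6×L_0(12.7) + 9×L_1(12.7) + (-6)×L_2(12.7) + 17×L_3(12.7) + (-13)×L_4(12.7)
P(12.7) = 21.104801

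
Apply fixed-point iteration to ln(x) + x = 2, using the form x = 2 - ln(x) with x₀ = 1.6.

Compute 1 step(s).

Equation: ln(x) + x = 2
Fixed-point form: x = 2 - ln(x)
x₀ = 1.6

x_1 = g(1.600000) = 1.529996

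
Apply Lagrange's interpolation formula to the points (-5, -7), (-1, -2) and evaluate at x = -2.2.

Lagrange interpolation formula:
P(x) = Σ yᵢ × Lᵢ(x)
where Lᵢ(x) = Π_{j≠i} (x - xⱼ)/(xᵢ - xⱼ)

L_0(-2.2) = (-2.2 - (-1))/(-5 - (-1)) = 0.300000
L_1(-2.2) = (-2.2 - (-5))/(-1 - (-5)) = 0.700000

P(-2.2) = (-7)×L_0(-2.2) + (-2)×L_1(-2.2)
P(-2.2) = -3.500000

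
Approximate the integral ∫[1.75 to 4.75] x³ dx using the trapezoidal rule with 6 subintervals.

f(x) = x³
a = 1.75, b = 4.75, n = 6
h = (b - a)/n = 0.500000

Trapezoidal rule: (h/2)[f(x₀) + 2f(x₁) + 2f(x₂) + ... + f(xₙ)]

x_0 = 1.7500, f(x_0) = 5.359375, coefficient = 1
x_1 = 2.2500, f(x_1) = 11.390625, coefficient = 2
x_2 = 2.7500, f(x_2) = 20.796875, coefficient = 2
x_3 = 3.2500, f(x_3) = 34.328125, coefficient = 2
x_4 = 3.7500, f(x_4) = 52.734375, coefficient = 2
x_5 = 4.2500, f(x_5) = 76.765625, coefficient = 2
x_6 = 4.7500, f(x_6) = 107.171875, coefficient = 1

I ≈ (0.500000/2) × 504.562500 = 126.140625
Exact value: 124.921875
Error: 1.218750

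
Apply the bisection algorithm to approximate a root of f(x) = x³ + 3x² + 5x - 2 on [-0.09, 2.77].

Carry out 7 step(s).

f(x) = x³ + 3x² + 5x - 2
Initial interval: [-0.09, 2.77]

Iteration 1:
  c_1 = (-0.090000 + 2.770000)/2 = 1.340000
  f(c_1) = f(1.340000) = 12.492904
  f(a) × f(c) < 0, new interval: [-0.090000, 1.340000]
Iteration 2:
  c_2 = (-0.090000 + 1.340000)/2 = 0.625000
  f(c_2) = f(0.625000) = 2.541016
  f(a) × f(c) < 0, new interval: [-0.090000, 0.625000]
Iteration 3:
  c_3 = (-0.090000 + 0.625000)/2 = 0.267500
  f(c_3) = f(0.267500) = -0.428690
  f(a) × f(c) ≥ 0, new interval: [0.267500, 0.625000]
Iteration 4:
  c_4 = (0.267500 + 0.625000)/2 = 0.446250
  f(c_4) = f(0.446250) = 0.917533
  f(a) × f(c) < 0, new interval: [0.267500, 0.446250]
Iteration 5:
  c_5 = (0.267500 + 0.446250)/2 = 0.356875
  f(c_5) = f(0.356875) = 0.211906
  f(a) × f(c) < 0, new interval: [0.267500, 0.356875]
Iteration 6:
  c_6 = (0.267500 + 0.356875)/2 = 0.312188
  f(c_6) = f(0.312188) = -0.116253
  f(a) × f(c) ≥ 0, new interval: [0.312188, 0.356875]
Iteration 7:
  c_7 = (0.312188 + 0.356875)/2 = 0.334531
  f(c_7) = f(0.334531) = 0.045828
  f(a) × f(c) < 0, new interval: [0.312188, 0.334531]

After 7 iteration(s), the approximation is c_7 = 0.334531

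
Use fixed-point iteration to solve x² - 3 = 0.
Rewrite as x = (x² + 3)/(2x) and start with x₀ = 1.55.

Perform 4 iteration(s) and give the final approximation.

Equation: x² - 3 = 0
Fixed-point form: x = (x² + 3)/(2x)
x₀ = 1.55

x_1 = g(1.550000) = 1.742742
x_2 = g(1.742742) = 1.732084
x_3 = g(1.732084) = 1.732051
x_4 = g(1.732051) = 1.732051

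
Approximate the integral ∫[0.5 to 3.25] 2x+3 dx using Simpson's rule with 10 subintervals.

f(x) = 2x+3
a = 0.5, b = 3.25, n = 10
h = (b - a)/n = 0.275000

Simpson's rule: (h/3)[f(x₀) + 4f(x₁) + 2f(x₂) + ... + f(xₙ)]

x_0 = 0.5000, f(x_0) = 4.000000, coefficient = 1
x_1 = 0.7750, f(x_1) = 4.550000, coefficient = 4
x_2 = 1.0500, f(x_2) = 5.100000, coefficient = 2
x_3 = 1.3250, f(x_3) = 5.650000, coefficient = 4
x_4 = 1.6000, f(x_4) = 6.200000, coefficient = 2
x_5 = 1.8750, f(x_5) = 6.750000, coefficient = 4
x_6 = 2.1500, f(x_6) = 7.300000, coefficient = 2
x_7 = 2.4250, f(x_7) = 7.850000, coefficient = 4
x_8 = 2.7000, f(x_8) = 8.400000, coefficient = 2
x_9 = 2.9750, f(x_9) = 8.950000, coefficient = 4
x_10 = 3.2500, f(x_10) = 9.500000, coefficient = 1

I ≈ (0.275000/3) × 202.500000 = 18.562500
Exact value: 18.562500
Error: 0.000000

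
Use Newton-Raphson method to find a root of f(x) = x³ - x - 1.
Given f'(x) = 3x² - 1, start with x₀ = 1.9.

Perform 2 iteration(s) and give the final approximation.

f(x) = x³ - x - 1
f'(x) = 3x² - 1
x₀ = 1.9

Newton-Raphson formula: x_{n+1} = x_n - f(x_n)/f'(x_n)

Iteration 1:
  f(1.900000) = 3.959000
  f'(1.900000) = 9.830000
  x_1 = 1.900000 - 3.959000/9.830000 = 1.497253
Iteration 2:
  f(1.497253) = 0.859240
  f'(1.497253) = 5.725302
  x_2 = 1.497253 - 0.859240/5.725302 = 1.347176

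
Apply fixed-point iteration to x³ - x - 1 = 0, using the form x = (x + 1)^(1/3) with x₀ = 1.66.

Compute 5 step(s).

Equation: x³ - x - 1 = 0
Fixed-point form: x = (x + 1)^(1/3)
x₀ = 1.66

x_1 = g(1.660000) = 1.385566
x_2 = g(1.385566) = 1.336176
x_3 = g(1.336176) = 1.326891
x_4 = g(1.326891) = 1.325131
x_5 = g(1.325131) = 1.324796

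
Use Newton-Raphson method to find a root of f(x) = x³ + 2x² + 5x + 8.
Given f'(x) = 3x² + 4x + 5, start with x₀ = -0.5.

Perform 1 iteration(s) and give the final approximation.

f(x) = x³ + 2x² + 5x + 8
f'(x) = 3x² + 4x + 5
x₀ = -0.5

Newton-Raphson formula: x_{n+1} = x_n - f(x_n)/f'(x_n)

Iteration 1:
  f(-0.500000) = 5.875000
  f'(-0.500000) = 3.750000
  x_1 = -0.500000 - 5.875000/3.750000 = -2.066667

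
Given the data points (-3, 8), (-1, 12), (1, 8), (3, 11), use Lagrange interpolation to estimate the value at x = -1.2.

Lagrange interpolation formula:
P(x) = Σ yᵢ × Lᵢ(x)
where Lᵢ(x) = Π_{j≠i} (x - xⱼ)/(xᵢ - xⱼ)

L_0(-1.2) = (-1.2 - (-1))/(-3 - (-1)) × (-1.2 - 1)/(-3 - 1) × (-1.2 - 3)/(-3 - 3) = 0.038500
L_1(-1.2) = (-1.2 - (-3))/(-1 - (-3)) × (-1.2 - 1)/(-1 - 1) × (-1.2 - 3)/(-1 - 3) = 1.039500
L_2(-1.2) = (-1.2 - (-3))/(1 - (-3)) × (-1.2 - (-1))/(1 - (-1)) × (-1.2 - 3)/(1 - 3) = -0.094500
L_3(-1.2) = (-1.2 - (-3))/(3 - (-3)) × (-1.2 - (-1))/(3 - (-1)) × (-1.2 - 1)/(3 - 1) = 0.016500

P(-1.2) = 8×L_0(-1.2) + 12×L_1(-1.2) + 8×L_2(-1.2) + 11×L_3(-1.2)
P(-1.2) = 12.207500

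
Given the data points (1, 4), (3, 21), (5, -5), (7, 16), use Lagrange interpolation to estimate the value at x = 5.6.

Lagrange interpolation formula:
P(x) = Σ yᵢ × Lᵢ(x)
where Lᵢ(x) = Π_{j≠i} (x - xⱼ)/(xᵢ - xⱼ)

L_0(5.6) = (5.6 - 3)/(1 - 3) × (5.6 - 5)/(1 - 5) × (5.6 - 7)/(1 - 7) = 0.045500
L_1(5.6) = (5.6 - 1)/(3 - 1) × (5.6 - 5)/(3 - 5) × (5.6 - 7)/(3 - 7) = -0.241500
L_2(5.6) = (5.6 - 1)/(5 - 1) × (5.6 - 3)/(5 - 3) × (5.6 - 7)/(5 - 7) = 1.046500
L_3(5.6) = (5.6 - 1)/(7 - 1) × (5.6 - 3)/(7 - 3) × (5.6 - 5)/(7 - 5) = 0.149500

P(5.6) = 4×L_0(5.6) + 21×L_1(5.6) + (-5)×L_2(5.6) + 16×L_3(5.6)
P(5.6) = -7.730000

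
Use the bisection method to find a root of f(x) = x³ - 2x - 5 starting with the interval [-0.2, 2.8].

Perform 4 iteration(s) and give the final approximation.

f(x) = x³ - 2x - 5
Initial interval: [-0.2, 2.8]

Iteration 1:
  c_1 = (-0.200000 + 2.800000)/2 = 1.300000
  f(c_1) = f(1.300000) = -5.403000
  f(a) × f(c) ≥ 0, new interval: [1.300000, 2.800000]
Iteration 2:
  c_2 = (1.300000 + 2.800000)/2 = 2.050000
  f(c_2) = f(2.050000) = -0.484875
  f(a) × f(c) ≥ 0, new interval: [2.050000, 2.800000]
Iteration 3:
  c_3 = (2.050000 + 2.800000)/2 = 2.425000
  f(c_3) = f(2.425000) = 4.410516
  f(a) × f(c) < 0, new interval: [2.050000, 2.425000]
Iteration 4:
  c_4 = (2.050000 + 2.425000)/2 = 2.237500
  f(c_4) = f(2.237500) = 1.726834
  f(a) × f(c) < 0, new interval: [2.050000, 2.237500]

After 4 iteration(s), the approximation is c_4 = 2.237500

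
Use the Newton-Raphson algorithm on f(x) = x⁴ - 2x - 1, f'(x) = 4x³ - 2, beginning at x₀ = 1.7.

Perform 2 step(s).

f(x) = x⁴ - 2x - 1
f'(x) = 4x³ - 2
x₀ = 1.7

Newton-Raphson formula: x_{n+1} = x_n - f(x_n)/f'(x_n)

Iteration 1:
  f(1.700000) = 3.952100
  f'(1.700000) = 17.652000
  x_1 = 1.700000 - 3.952100/17.652000 = 1.476110
Iteration 2:
  f(1.476110) = 0.795392
  f'(1.476110) = 10.865198
  x_2 = 1.476110 - 0.795392/10.865198 = 1.402905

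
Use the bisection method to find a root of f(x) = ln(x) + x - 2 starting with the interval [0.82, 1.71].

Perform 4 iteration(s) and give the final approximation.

f(x) = ln(x) + x - 2
Initial interval: [0.82, 1.71]

Iteration 1:
  c_1 = (0.820000 + 1.710000)/2 = 1.265000
  f(c_1) = f(1.265000) = -0.499928
  f(a) × f(c) ≥ 0, new interval: [1.265000, 1.710000]
Iteration 2:
  c_2 = (1.265000 + 1.710000)/2 = 1.487500
  f(c_2) = f(1.487500) = -0.115403
  f(a) × f(c) ≥ 0, new interval: [1.487500, 1.710000]
Iteration 3:
  c_3 = (1.487500 + 1.710000)/2 = 1.598750
  f(c_3) = f(1.598750) = 0.067972
  f(a) × f(c) < 0, new interval: [1.487500, 1.598750]
Iteration 4:
  c_4 = (1.487500 + 1.598750)/2 = 1.543125
  f(c_4) = f(1.543125) = -0.023065
  f(a) × f(c) ≥ 0, new interval: [1.543125, 1.598750]

After 4 iteration(s), the approximation is c_4 = 1.543125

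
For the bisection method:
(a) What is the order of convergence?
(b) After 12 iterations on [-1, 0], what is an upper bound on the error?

(a) Bisection has linear (order 1) convergence; the error is halved each step.

(b) Error bound = (b-a)/2^n = (0 - (-1))/2^{12}
    = 1/2^{12}

(a) 1 (linear); (b) error ≤ 2.44e-04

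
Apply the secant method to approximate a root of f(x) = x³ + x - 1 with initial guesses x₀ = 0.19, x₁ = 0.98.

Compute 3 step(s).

f(x) = x³ + x - 1
x₀ = 0.19, x₁ = 0.98

Secant formula: x_{n+1} = x_n - f(x_n)(x_n - x_{n-1})/(f(x_n) - f(x_{n-1}))

Iteration 1:
  f(0.190000) = -0.803141
  f(0.980000) = 0.921192
  x_2 = 0.980000 - 0.921192×(0.980000 - 0.190000)/(0.921192 - (-0.803141))
       = 0.557958
Iteration 2:
  f(0.980000) = 0.921192
  f(0.557958) = -0.268341
  x_3 = 0.557958 - (-0.268341)×(0.557958 - 0.980000)/(-0.268341 - 0.921192)
       = 0.653164
Iteration 3:
  f(0.557958) = -0.268341
  f(0.653164) = -0.068181
  x_4 = 0.653164 - (-0.068181)×(0.653164 - 0.557958)/(-0.068181 - (-0.268341))
       = 0.685594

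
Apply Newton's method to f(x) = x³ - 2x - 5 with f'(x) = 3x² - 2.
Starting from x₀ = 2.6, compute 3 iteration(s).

f(x) = x³ - 2x - 5
f'(x) = 3x² - 2
x₀ = 2.6

Newton-Raphson formula: x_{n+1} = x_n - f(x_n)/f'(x_n)

Iteration 1:
  f(2.600000) = 7.376000
  f'(2.600000) = 18.280000
  x_1 = 2.600000 - 7.376000/18.280000 = 2.196499
Iteration 2:
  f(2.196499) = 1.204247
  f'(2.196499) = 12.473822
  x_2 = 2.196499 - 1.204247/12.473822 = 2.099957
Iteration 3:
  f(2.099957) = 0.060517
  f'(2.099957) = 11.229458
  x_3 = 2.099957 - 0.060517/11.229458 = 2.094568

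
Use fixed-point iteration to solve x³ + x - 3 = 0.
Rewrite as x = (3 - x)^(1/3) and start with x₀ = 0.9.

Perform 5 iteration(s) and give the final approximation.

Equation: x³ + x - 3 = 0
Fixed-point form: x = (3 - x)^(1/3)
x₀ = 0.9

x_1 = g(0.900000) = 1.280579
x_2 = g(1.280579) = 1.198011
x_3 = g(1.198011) = 1.216888
x_4 = g(1.216888) = 1.212624
x_5 = g(1.212624) = 1.213590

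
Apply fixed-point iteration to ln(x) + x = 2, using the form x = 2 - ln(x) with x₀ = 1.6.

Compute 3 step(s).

Equation: ln(x) + x = 2
Fixed-point form: x = 2 - ln(x)
x₀ = 1.6

x_1 = g(1.600000) = 1.529996
x_2 = g(1.529996) = 1.574735
x_3 = g(1.574735) = 1.545913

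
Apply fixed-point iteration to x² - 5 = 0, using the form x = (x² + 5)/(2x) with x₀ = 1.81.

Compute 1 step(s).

Equation: x² - 5 = 0
Fixed-point form: x = (x² + 5)/(2x)
x₀ = 1.81

x_1 = g(1.810000) = 2.286215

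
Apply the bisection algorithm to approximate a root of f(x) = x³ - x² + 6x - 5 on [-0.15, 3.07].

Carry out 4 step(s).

f(x) = x³ - x² + 6x - 5
Initial interval: [-0.15, 3.07]

Iteration 1:
  c_1 = (-0.150000 + 3.070000)/2 = 1.460000
  f(c_1) = f(1.460000) = 4.740536
  f(a) × f(c) < 0, new interval: [-0.150000, 1.460000]
Iteration 2:
  c_2 = (-0.150000 + 1.460000)/2 = 0.655000
  f(c_2) = f(0.655000) = -1.218014
  f(a) × f(c) ≥ 0, new interval: [0.655000, 1.460000]
Iteration 3:
  c_3 = (0.655000 + 1.460000)/2 = 1.057500
  f(c_3) = f(1.057500) = 1.409303
  f(a) × f(c) < 0, new interval: [0.655000, 1.057500]
Iteration 4:
  c_4 = (0.655000 + 1.057500)/2 = 0.856250
  f(c_4) = f(0.856250) = 0.032108
  f(a) × f(c) < 0, new interval: [0.655000, 0.856250]

After 4 iteration(s), the approximation is c_4 = 0.856250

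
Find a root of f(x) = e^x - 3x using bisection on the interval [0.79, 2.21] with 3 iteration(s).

f(x) = e^x - 3x
Initial interval: [0.79, 2.21]

Iteration 1:
  c_1 = (0.790000 + 2.210000)/2 = 1.500000
  f(c_1) = f(1.500000) = -0.018311
  f(a) × f(c) ≥ 0, new interval: [1.500000, 2.210000]
Iteration 2:
  c_2 = (1.500000 + 2.210000)/2 = 1.855000
  f(c_2) = f(1.855000) = 0.826698
  f(a) × f(c) < 0, new interval: [1.500000, 1.855000]
Iteration 3:
  c_3 = (1.500000 + 1.855000)/2 = 1.677500
  f(c_3) = f(1.677500) = 0.319659
  f(a) × f(c) < 0, new interval: [1.500000, 1.677500]

After 3 iteration(s), the approximation is c_3 = 1.677500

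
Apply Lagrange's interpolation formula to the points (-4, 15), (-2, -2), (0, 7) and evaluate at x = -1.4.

Lagrange interpolation formula:
P(x) = Σ yᵢ × Lᵢ(x)
where Lᵢ(x) = Π_{j≠i} (x - xⱼ)/(xᵢ - xⱼ)

L_0(-1.4) = (-1.4 - (-2))/(-4 - (-2)) × (-1.4 - 0)/(-4 - 0) = -0.105000
L_1(-1.4) = (-1.4 - (-4))/(-2 - (-4)) × (-1.4 - 0)/(-2 - 0) = 0.910000
L_2(-1.4) = (-1.4 - (-4))/(0 - (-4)) × (-1.4 - (-2))/(0 - (-2)) = 0.195000

P(-1.4) = 15×L_0(-1.4) + (-2)×L_1(-1.4) + 7×L_2(-1.4)
P(-1.4) = -2.030000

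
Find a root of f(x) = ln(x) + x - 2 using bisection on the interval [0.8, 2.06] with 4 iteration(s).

f(x) = ln(x) + x - 2
Initial interval: [0.8, 2.06]

Iteration 1:
  c_1 = (0.800000 + 2.060000)/2 = 1.430000
  f(c_1) = f(1.430000) = -0.212326
  f(a) × f(c) ≥ 0, new interval: [1.430000, 2.060000]
Iteration 2:
  c_2 = (1.430000 + 2.060000)/2 = 1.745000
  f(c_2) = f(1.745000) = 0.301755
  f(a) × f(c) < 0, new interval: [1.430000, 1.745000]
Iteration 3:
  c_3 = (1.430000 + 1.745000)/2 = 1.587500
  f(c_3) = f(1.587500) = 0.049660
  f(a) × f(c) < 0, new interval: [1.430000, 1.587500]
Iteration 4:
  c_4 = (1.430000 + 1.587500)/2 = 1.508750
  f(c_4) = f(1.508750) = -0.079969
  f(a) × f(c) ≥ 0, new interval: [1.508750, 1.587500]

After 4 iteration(s), the approximation is c_4 = 1.508750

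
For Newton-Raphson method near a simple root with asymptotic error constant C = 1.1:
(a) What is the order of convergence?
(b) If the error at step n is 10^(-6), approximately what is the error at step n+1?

(a) Newton-Raphson has quadratic (order 2) convergence near simple roots.
    This means |e_{n+1}| ≈ C|e_n|².

(b) With |e_n| = 10^(-6) and C = 1.1:
    |e_{n+1}| ≈ 1.1 × (10^(-6))² = 1.1 × 10^(-12)

(a) 2 (quadratic); (b) |e_{n+1}| ≈ 1.100e-12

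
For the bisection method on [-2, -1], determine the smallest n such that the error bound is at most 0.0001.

We need (b-a)/2^n ≤ 0.0001
(-1 - (-2))/2^n ≤ 0.0001
1/2^n ≤ 0.0001
2^n ≥ 10000
n ≥ log₂(10000) = 13.29
n ≥ 14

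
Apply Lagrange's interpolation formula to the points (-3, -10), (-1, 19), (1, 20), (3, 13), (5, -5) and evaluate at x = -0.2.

Lagrange interpolation formula:
P(x) = Σ yᵢ × Lᵢ(x)
where Lᵢ(x) = Π_{j≠i} (x - xⱼ)/(xᵢ - xⱼ)

L_0(-0.2) = (-0.2 - (-1))/(-3 - (-1)) × (-0.2 - 1)/(-3 - 1) × (-0.2 - 3)/(-3 - 3) × (-0.2 - 5)/(-3 - 5) = -0.041600
L_1(-0.2) = (-0.2 - (-3))/(-1 - (-3)) × (-0.2 - 1)/(-1 - 1) × (-0.2 - 3)/(-1 - 3) × (-0.2 - 5)/(-1 - 5) = 0.582400
L_2(-0.2) = (-0.2 - (-3))/(1 - (-3)) × (-0.2 - (-1))/(1 - (-1)) × (-0.2 - 3)/(1 - 3) × (-0.2 - 5)/(1 - 5) = 0.582400
L_3(-0.2) = (-0.2 - (-3))/(3 - (-3)) × (-0.2 - (-1))/(3 - (-1)) × (-0.2 - 1)/(3 - 1) × (-0.2 - 5)/(3 - 5) = -0.145600
L_4(-0.2) = (-0.2 - (-3))/(5 - (-3)) × (-0.2 - (-1))/(5 - (-1)) × (-0.2 - 1)/(5 - 1) × (-0.2 - 3)/(5 - 3) = 0.022400

P(-0.2) = (-10)×L_0(-0.2) + 19×L_1(-0.2) + 20×L_2(-0.2) + 13×L_3(-0.2) + (-5)×L_4(-0.2)
P(-0.2) = 21.124800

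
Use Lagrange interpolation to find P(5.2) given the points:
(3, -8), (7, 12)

Lagrange interpolation formula:
P(x) = Σ yᵢ × Lᵢ(x)
where Lᵢ(x) = Π_{j≠i} (x - xⱼ)/(xᵢ - xⱼ)

L_0(5.2) = (5.2 - 7)/(3 - 7) = 0.450000
L_1(5.2) = (5.2 - 3)/(7 - 3) = 0.550000

P(5.2) = (-8)×L_0(5.2) + 12×L_1(5.2)
P(5.2) = 3.000000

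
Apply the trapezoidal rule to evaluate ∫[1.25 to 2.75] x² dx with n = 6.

f(x) = x²
a = 1.25, b = 2.75, n = 6
h = (b - a)/n = 0.250000

Trapezoidal rule: (h/2)[f(x₀) + 2f(x₁) + 2f(x₂) + ... + f(xₙ)]

x_0 = 1.2500, f(x_0) = 1.562500, coefficient = 1
x_1 = 1.5000, f(x_1) = 2.250000, coefficient = 2
x_2 = 1.7500, f(x_2) = 3.062500, coefficient = 2
x_3 = 2.0000, f(x_3) = 4.000000, coefficient = 2
x_4 = 2.2500, f(x_4) = 5.062500, coefficient = 2
x_5 = 2.5000, f(x_5) = 6.250000, coefficient = 2
x_6 = 2.7500, f(x_6) = 7.562500, coefficient = 1

I ≈ (0.250000/2) × 50.375000 = 6.296875
Exact value: 6.281250
Error: 0.015625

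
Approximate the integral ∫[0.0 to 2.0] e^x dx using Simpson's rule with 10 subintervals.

f(x) = e^x
a = 0.0, b = 2.0, n = 10
h = (b - a)/n = 0.200000

Simpson's rule: (h/3)[f(x₀) + 4f(x₁) + 2f(x₂) + ... + f(xₙ)]

x_0 = 0.0000, f(x_0) = 1.000000, coefficient = 1
x_1 = 0.2000, f(x_1) = 1.221403, coefficient = 4
x_2 = 0.4000, f(x_2) = 1.491825, coefficient = 2
x_3 = 0.6000, f(x_3) = 1.822119, coefficient = 4
x_4 = 0.8000, f(x_4) = 2.225541, coefficient = 2
x_5 = 1.0000, f(x_5) = 2.718282, coefficient = 4
x_6 = 1.2000, f(x_6) = 3.320117, coefficient = 2
x_7 = 1.4000, f(x_7) = 4.055200, coefficient = 4
x_8 = 1.6000, f(x_8) = 4.953032, coefficient = 2
x_9 = 1.8000, f(x_9) = 6.049647, coefficient = 4
x_10 = 2.0000, f(x_10) = 7.389056, coefficient = 1

I ≈ (0.200000/3) × 95.836689 = 6.389113
Exact value: 6.389056
Error: 0.000057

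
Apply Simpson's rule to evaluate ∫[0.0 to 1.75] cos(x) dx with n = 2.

f(x) = cos(x)
a = 0.0, b = 1.75, n = 2
h = (b - a)/n = 0.875000

Simpson's rule: (h/3)[f(x₀) + 4f(x₁) + 2f(x₂) + ... + f(xₙ)]

x_0 = 0.0000, f(x_0) = 1.000000, coefficient = 1
x_1 = 0.8750, f(x_1) = 0.640997, coefficient = 4
x_2 = 1.7500, f(x_2) = -0.178246, coefficient = 1

I ≈ (0.875000/3) × 3.385741 = 0.987508
Exact value: 0.983986
Error: 0.003522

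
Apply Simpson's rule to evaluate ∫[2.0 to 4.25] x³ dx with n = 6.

f(x) = x³
a = 2.0, b = 4.25, n = 6
h = (b - a)/n = 0.375000

Simpson's rule: (h/3)[f(x₀) + 4f(x₁) + 2f(x₂) + ... + f(xₙ)]

x_0 = 2.0000, f(x_0) = 8.000000, coefficient = 1
x_1 = 2.3750, f(x_1) = 13.396484, coefficient = 4
x_2 = 2.7500, f(x_2) = 20.796875, coefficient = 2
x_3 = 3.1250, f(x_3) = 30.517578, coefficient = 4
x_4 = 3.5000, f(x_4) = 42.875000, coefficient = 2
x_5 = 3.8750, f(x_5) = 58.185547, coefficient = 4
x_6 = 4.2500, f(x_6) = 76.765625, coefficient = 1

I ≈ (0.375000/3) × 620.507812 = 77.563477
Exact value: 77.563477
Error: 0.000000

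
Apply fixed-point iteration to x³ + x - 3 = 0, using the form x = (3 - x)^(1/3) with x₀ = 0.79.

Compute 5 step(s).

Equation: x³ + x - 3 = 0
Fixed-point form: x = (3 - x)^(1/3)
x₀ = 0.79

x_1 = g(0.790000) = 1.302559
x_2 = g(1.302559) = 1.192884
x_3 = g(1.192884) = 1.218041
x_4 = g(1.218041) = 1.212363
x_5 = g(1.212363) = 1.213649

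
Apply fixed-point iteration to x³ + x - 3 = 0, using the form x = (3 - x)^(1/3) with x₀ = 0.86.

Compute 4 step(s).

Equation: x³ + x - 3 = 0
Fixed-point form: x = (3 - x)^(1/3)
x₀ = 0.86

x_1 = g(0.860000) = 1.288659
x_2 = g(1.288659) = 1.196131
x_3 = g(1.196131) = 1.217311
x_4 = g(1.217311) = 1.212528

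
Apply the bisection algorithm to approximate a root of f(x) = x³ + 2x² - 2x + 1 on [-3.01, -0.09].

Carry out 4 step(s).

f(x) = x³ + 2x² - 2x + 1
Initial interval: [-3.01, -0.09]

Iteration 1:
  c_1 = (-3.010000 + (-0.090000))/2 = -1.550000
  f(c_1) = f(-1.550000) = 5.181125
  f(a) × f(c) < 0, new interval: [-3.010000, -1.550000]
Iteration 2:
  c_2 = (-3.010000 + (-1.550000))/2 = -2.280000
  f(c_2) = f(-2.280000) = 4.104448
  f(a) × f(c) < 0, new interval: [-3.010000, -2.280000]
Iteration 3:
  c_3 = (-3.010000 + (-2.280000))/2 = -2.645000
  f(c_3) = f(-2.645000) = 1.777564
  f(a) × f(c) < 0, new interval: [-3.010000, -2.645000]
Iteration 4:
  c_4 = (-3.010000 + (-2.645000))/2 = -2.827500
  f(c_4) = f(-2.827500) = 0.039339
  f(a) × f(c) < 0, new interval: [-3.010000, -2.827500]

After 4 iteration(s), the approximation is c_4 = -2.827500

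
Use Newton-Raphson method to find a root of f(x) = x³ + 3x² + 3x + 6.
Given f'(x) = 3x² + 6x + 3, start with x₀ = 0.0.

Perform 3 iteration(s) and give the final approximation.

f(x) = x³ + 3x² + 3x + 6
f'(x) = 3x² + 6x + 3
x₀ = 0.0

Newton-Raphson formula: x_{n+1} = x_n - f(x_n)/f'(x_n)

Iteration 1:
  f(0.000000) = 6.000000
  f'(0.000000) = 3.000000
  x_1 = 0.000000 - 6.000000/3.000000 = -2.000000
Iteration 2:
  f(-2.000000) = 4.000000
  f'(-2.000000) = 3.000000
  x_2 = -2.000000 - 4.000000/3.000000 = -3.333333
Iteration 3:
  f(-3.333333) = -7.703704
  f'(-3.333333) = 16.333333
  x_3 = -3.333333 - (-7.703704)/16.333333 = -2.861678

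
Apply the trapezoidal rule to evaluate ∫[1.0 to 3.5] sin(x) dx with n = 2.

f(x) = sin(x)
a = 1.0, b = 3.5, n = 2
h = (b - a)/n = 1.250000

Trapezoidal rule: (h/2)[f(x₀) + 2f(x₁) + 2f(x₂) + ... + f(xₙ)]

x_0 = 1.0000, f(x_0) = 0.841471, coefficient = 1
x_1 = 2.2500, f(x_1) = 0.778073, coefficient = 2
x_2 = 3.5000, f(x_2) = -0.350783, coefficient = 1

I ≈ (1.250000/2) × 2.046834 = 1.279271
Exact value: 1.476759
Error: 0.197488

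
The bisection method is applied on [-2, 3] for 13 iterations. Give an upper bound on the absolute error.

Bisection error bound: |error| ≤ (b-a)/2^n
|error| ≤ (3 - (-2))/2^13 = 5/2^13
|error| ≤ 0.0006103516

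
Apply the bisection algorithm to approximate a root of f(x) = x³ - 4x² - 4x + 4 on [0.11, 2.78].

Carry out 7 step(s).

f(x) = x³ - 4x² - 4x + 4
Initial interval: [0.11, 2.78]

Iteration 1:
  c_1 = (0.110000 + 2.780000)/2 = 1.445000
  f(c_1) = f(1.445000) = -7.114904
  f(a) × f(c) < 0, new interval: [0.110000, 1.445000]
Iteration 2:
  c_2 = (0.110000 + 1.445000)/2 = 0.777500
  f(c_2) = f(0.777500) = -1.058021
  f(a) × f(c) < 0, new interval: [0.110000, 0.777500]
Iteration 3:
  c_3 = (0.110000 + 0.777500)/2 = 0.443750
  f(c_3) = f(0.443750) = 1.524724
  f(a) × f(c) ≥ 0, new interval: [0.443750, 0.777500]
Iteration 4:
  c_4 = (0.443750 + 0.777500)/2 = 0.610625
  f(c_4) = f(0.610625) = 0.293728
  f(a) × f(c) ≥ 0, new interval: [0.610625, 0.777500]
Iteration 5:
  c_5 = (0.610625 + 0.777500)/2 = 0.694063
  f(c_5) = f(0.694063) = -0.368795
  f(a) × f(c) < 0, new interval: [0.610625, 0.694063]
Iteration 6:
  c_6 = (0.610625 + 0.694063)/2 = 0.652344
  f(c_6) = f(0.652344) = -0.033978
  f(a) × f(c) < 0, new interval: [0.610625, 0.652344]
Iteration 7:
  c_7 = (0.610625 + 0.652344)/2 = 0.631484
  f(c_7) = f(0.631484) = 0.130791
  f(a) × f(c) ≥ 0, new interval: [0.631484, 0.652344]

After 7 iteration(s), the approximation is c_7 = 0.631484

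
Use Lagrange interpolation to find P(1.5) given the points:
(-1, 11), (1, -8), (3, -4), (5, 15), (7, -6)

Lagrange interpolation formula:
P(x) = Σ yᵢ × Lᵢ(x)
where Lᵢ(x) = Π_{j≠i} (x - xⱼ)/(xᵢ - xⱼ)

L_0(1.5) = (1.5 - 1)/(-1 - 1) × (1.5 - 3)/(-1 - 3) × (1.5 - 5)/(-1 - 5) × (1.5 - 7)/(-1 - 7) = -0.037598
L_1(1.5) = (1.5 - (-1))/(1 - (-1)) × (1.5 - 3)/(1 - 3) × (1.5 - 5)/(1 - 5) × (1.5 - 7)/(1 - 7) = 0.751953
L_2(1.5) = (1.5 - (-1))/(3 - (-1)) × (1.5 - 1)/(3 - 1) × (1.5 - 5)/(3 - 5) × (1.5 - 7)/(3 - 7) = 0.375977
L_3(1.5) = (1.5 - (-1))/(5 - (-1)) × (1.5 - 1)/(5 - 1) × (1.5 - 3)/(5 - 3) × (1.5 - 7)/(5 - 7) = -0.107422
L_4(1.5) = (1.5 - (-1))/(7 - (-1)) × (1.5 - 1)/(7 - 1) × (1.5 - 3)/(7 - 3) × (1.5 - 5)/(7 - 5) = 0.017090

P(1.5) = 11×L_0(1.5) + (-8)×L_1(1.5) + (-4)×L_2(1.5) + 15×L_3(1.5) + (-6)×L_4(1.5)
P(1.5) = -9.646973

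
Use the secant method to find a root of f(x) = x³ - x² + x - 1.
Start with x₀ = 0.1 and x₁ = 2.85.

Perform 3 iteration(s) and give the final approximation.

f(x) = x³ - x² + x - 1
x₀ = 0.1, x₁ = 2.85

Secant formula: x_{n+1} = x_n - f(x_n)(x_n - x_{n-1})/(f(x_n) - f(x_{n-1}))

Iteration 1:
  f(0.100000) = -0.909000
  f(2.850000) = 16.876625
  x_2 = 2.850000 - 16.876625×(2.850000 - 0.100000)/(16.876625 - (-0.909000))
       = 0.240549
Iteration 2:
  f(2.850000) = 16.876625
  f(0.240549) = -0.803396
  x_3 = 0.240549 - (-0.803396)×(0.240549 - 2.850000)/(-0.803396 - 16.876625)
       = 0.359125
Iteration 3:
  f(0.240549) = -0.803396
  f(0.359125) = -0.723529
  x_4 = 0.359125 - (-0.723529)×(0.359125 - 0.240549)/(-0.723529 - (-0.803396))
       = 1.433331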